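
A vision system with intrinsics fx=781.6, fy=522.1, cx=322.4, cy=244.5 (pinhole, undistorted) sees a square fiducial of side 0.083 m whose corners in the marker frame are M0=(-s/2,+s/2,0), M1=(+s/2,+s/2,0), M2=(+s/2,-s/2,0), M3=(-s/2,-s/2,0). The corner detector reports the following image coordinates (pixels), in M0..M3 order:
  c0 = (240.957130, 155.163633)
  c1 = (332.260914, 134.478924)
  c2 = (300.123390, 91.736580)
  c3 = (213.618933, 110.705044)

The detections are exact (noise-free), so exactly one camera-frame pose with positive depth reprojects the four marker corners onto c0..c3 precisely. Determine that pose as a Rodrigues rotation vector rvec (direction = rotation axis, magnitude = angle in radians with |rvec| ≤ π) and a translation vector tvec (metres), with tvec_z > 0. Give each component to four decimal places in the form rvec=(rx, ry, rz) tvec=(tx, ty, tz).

rvec=(-0.5200, -0.0153, -0.3672) tvec=(-0.0447, -0.1609, 0.6876)

Intrinsics K: fx=781.6, fy=522.1, cx=322.4, cy=244.5
Marker side s = 0.083 m; corners in marker frame (Z=0):
  M0 = (-0.0415, +0.0415, 0)
  M1 = (+0.0415, +0.0415, 0)
  M2 = (+0.0415, -0.0415, 0)
  M3 = (-0.0415, -0.0415, 0)
Detected image corners:
  c0 = (240.957130, 155.163633) px
  c1 = (332.260914, 134.478924) px
  c2 = (300.123390, 91.736580) px
  c3 = (213.618933, 110.705044) px
Planar DLT: solve 8×8 A·h = b for H (H[2,2]=1):
  H  [+1112.39185 +167.65136 +271.59258]
  H  [-219.51372 +438.85221 +122.32200]
  H  [+0.15493 -0.70222 +1.00000]
B = K⁻¹H; ‖b₁‖=1.454233, ‖b₂‖=1.454233; λ = 2/(‖b₁‖+‖b₂‖) = 0.687648, sign → tz>0 ⇒ λ=+0.687648
r₁ = λ·B[:,0] = (+0.93473,-0.33901,+0.10654); r₂ = λ·B[:,1] = (+0.34668,+0.80414,-0.48288)
r₃ = r₁×r₂ = (+0.07803,+0.48830,+0.86918); SVD([r₁ r₂ r₃]) → R = UVᵀ:
  R  [+0.93473 +0.34668 +0.07803]
  R  [-0.33901 +0.80414 +0.48830]
  R  [+0.10654 -0.48288 +0.86918]
t = (-0.04470, -0.16092, +0.68765) m
tr R = 2.608050; θ = arccos((tr R − 1)/2) = 0.636762 rad = 36.484°
axis k = ((R−Rᵀ)₃₂, (R−Rᵀ)₁₃, (R−Rᵀ)₂₁) / (2 sinθ) = (-0.816674, -0.023971, -0.576602)
rvec = θ·k = (-0.520027, -0.015264, -0.367158)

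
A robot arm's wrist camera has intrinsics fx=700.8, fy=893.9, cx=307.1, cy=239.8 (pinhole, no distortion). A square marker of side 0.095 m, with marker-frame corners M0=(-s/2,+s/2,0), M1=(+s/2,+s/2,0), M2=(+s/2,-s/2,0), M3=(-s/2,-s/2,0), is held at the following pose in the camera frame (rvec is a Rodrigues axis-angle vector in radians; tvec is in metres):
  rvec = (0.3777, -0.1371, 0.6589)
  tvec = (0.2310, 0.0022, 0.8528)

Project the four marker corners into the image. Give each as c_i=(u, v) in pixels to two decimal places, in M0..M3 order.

c0=(441.68, 249.78) c1=(497.61, 304.70) c2=(552.52, 234.38) c3=(496.20, 175.63)

Intrinsics K: fx=700.8, fy=893.9, cx=307.1, cy=239.8
Marker side s = 0.095 m; corners in marker frame (Z=0):
  M0 = (-0.0475, +0.0475, 0)
  M1 = (+0.0475, +0.0475, 0)
  M2 = (+0.0475, -0.0475, 0)
  M3 = (-0.0475, -0.0475, 0)
rvec = (0.3777, -0.1371, 0.6589), |rvec| = θ = 0.77175 rad = 44.218°
Rodrigues: sinθ=0.69739, 1−cosθ=0.28331; R = I + sinθ·[k]× + (1−cosθ)·[k]×²:
    [+0.78455 -0.62004 -0.00551]
    [+0.57078 +0.72563 -0.38428]
    [+0.24227 +0.29834 +0.92320]
t = (0.2310, 0.0022, 0.8528) m
M0: Pc = R·M0+t = (+0.16428, +0.00956, +0.85546); u = 700.8·(+0.16428)/0.85546 + 307.1 = 441.6806, v = 893.9·(+0.00956)/0.85546 + 239.8 = 249.7846
M1: Pc = R·M1+t = (+0.23881, +0.06378, +0.87848); u = 700.8·(+0.23881)/0.87848 + 307.1 = 497.6120, v = 893.9·(+0.06378)/0.87848 + 239.8 = 304.6992
M2: Pc = R·M2+t = (+0.29772, -0.00516, +0.85014); u = 700.8·(+0.29772)/0.85014 + 307.1 = 552.5204, v = 893.9·(-0.00516)/0.85014 + 239.8 = 234.3793
M3: Pc = R·M3+t = (+0.22319, -0.05938, +0.82712); u = 700.8·(+0.22319)/0.82712 + 307.1 = 496.2003, v = 893.9·(-0.05938)/0.82712 + 239.8 = 175.6263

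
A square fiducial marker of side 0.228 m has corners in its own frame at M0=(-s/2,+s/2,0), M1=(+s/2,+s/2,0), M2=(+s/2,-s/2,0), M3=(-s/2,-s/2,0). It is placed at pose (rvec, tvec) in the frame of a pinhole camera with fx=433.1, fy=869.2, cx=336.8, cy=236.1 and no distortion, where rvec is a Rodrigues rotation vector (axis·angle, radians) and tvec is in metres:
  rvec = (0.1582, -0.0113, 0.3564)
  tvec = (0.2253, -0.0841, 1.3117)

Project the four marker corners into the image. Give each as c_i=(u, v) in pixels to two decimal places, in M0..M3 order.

Intrinsics K: fx=433.1, fy=869.2, cx=336.8, cy=236.1
Marker side s = 0.228 m; corners in marker frame (Z=0):
  M0 = (-0.1140, +0.1140, 0)
  M1 = (+0.1140, +0.1140, 0)
  M2 = (+0.1140, -0.1140, 0)
  M3 = (-0.1140, -0.1140, 0)
rvec = (0.1582, -0.0113, 0.3564), |rvec| = θ = 0.39010 rad = 22.351°
Rodrigues: sinθ=0.38028, 1−cosθ=0.07513; R = I + sinθ·[k]× + (1−cosθ)·[k]×²:
    [+0.93723 -0.34831 +0.01682]
    [+0.34655 +0.92494 -0.15621]
    [+0.03885 +0.15223 +0.98758]
t = (0.2253, -0.0841, 1.3117) m
M0: Pc = R·M0+t = (+0.07875, -0.01816, +1.32463); u = 433.1·(+0.07875)/1.32463 + 336.8 = 362.5476, v = 869.2·(-0.01816)/1.32463 + 236.1 = 224.1812
M1: Pc = R·M1+t = (+0.29244, +0.06085, +1.33348); u = 433.1·(+0.29244)/1.33348 + 336.8 = 431.7800, v = 869.2·(+0.06085)/1.33348 + 236.1 = 275.7630
M2: Pc = R·M2+t = (+0.37185, -0.15004, +1.29877); u = 433.1·(+0.37185)/1.29877 + 336.8 = 460.8006, v = 869.2·(-0.15004)/1.29877 + 236.1 = 135.6888
M3: Pc = R·M3+t = (+0.15816, -0.22905, +1.28992); u = 433.1·(+0.15816)/1.28992 + 336.8 = 389.9047, v = 869.2·(-0.22905)/1.28992 + 236.1 = 81.7572

c0=(362.55, 224.18) c1=(431.78, 275.76) c2=(460.80, 135.69) c3=(389.90, 81.76)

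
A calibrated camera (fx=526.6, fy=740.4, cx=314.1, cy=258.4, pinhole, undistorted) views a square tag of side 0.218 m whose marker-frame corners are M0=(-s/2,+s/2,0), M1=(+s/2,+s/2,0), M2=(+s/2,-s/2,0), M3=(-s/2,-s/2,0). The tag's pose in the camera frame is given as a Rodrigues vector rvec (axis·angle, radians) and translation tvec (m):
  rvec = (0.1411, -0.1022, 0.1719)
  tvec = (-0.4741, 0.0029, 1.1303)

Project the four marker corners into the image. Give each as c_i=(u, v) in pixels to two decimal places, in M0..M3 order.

Intrinsics K: fx=526.6, fy=740.4, cx=314.1, cy=258.4
Marker side s = 0.218 m; corners in marker frame (Z=0):
  M0 = (-0.1090, +0.1090, 0)
  M1 = (+0.1090, +0.1090, 0)
  M2 = (+0.1090, -0.1090, 0)
  M3 = (-0.1090, -0.1090, 0)
rvec = (0.1411, -0.1022, 0.1719), |rvec| = θ = 0.24475 rad = 14.023°
Rodrigues: sinθ=0.24232, 1−cosθ=0.02980; R = I + sinθ·[k]× + (1−cosθ)·[k]×²:
    [+0.98010 -0.17736 -0.08912]
    [+0.16301 +0.97539 -0.14844]
    [+0.11325 +0.13096 +0.98490]
t = (-0.4741, 0.0029, 1.1303) m
M0: Pc = R·M0+t = (-0.60026, +0.09145, +1.13223); u = 526.6·(-0.60026)/1.13223 + 314.1 = 34.9174, v = 740.4·(+0.09145)/1.13223 + 258.4 = 318.2015
M1: Pc = R·M1+t = (-0.38660, +0.12699, +1.15692); u = 526.6·(-0.38660)/1.15692 + 314.1 = 138.1288, v = 740.4·(+0.12699)/1.15692 + 258.4 = 339.6683
M2: Pc = R·M2+t = (-0.34794, -0.08565, +1.12837); u = 526.6·(-0.34794)/1.12837 + 314.1 = 151.7213, v = 740.4·(-0.08565)/1.12837 + 258.4 = 202.1997
M3: Pc = R·M3+t = (-0.56160, -0.12119, +1.10368); u = 526.6·(-0.56160)/1.10368 + 314.1 = 46.1443, v = 740.4·(-0.12119)/1.10368 + 258.4 = 177.1026

c0=(34.92, 318.20) c1=(138.13, 339.67) c2=(151.72, 202.20) c3=(46.14, 177.10)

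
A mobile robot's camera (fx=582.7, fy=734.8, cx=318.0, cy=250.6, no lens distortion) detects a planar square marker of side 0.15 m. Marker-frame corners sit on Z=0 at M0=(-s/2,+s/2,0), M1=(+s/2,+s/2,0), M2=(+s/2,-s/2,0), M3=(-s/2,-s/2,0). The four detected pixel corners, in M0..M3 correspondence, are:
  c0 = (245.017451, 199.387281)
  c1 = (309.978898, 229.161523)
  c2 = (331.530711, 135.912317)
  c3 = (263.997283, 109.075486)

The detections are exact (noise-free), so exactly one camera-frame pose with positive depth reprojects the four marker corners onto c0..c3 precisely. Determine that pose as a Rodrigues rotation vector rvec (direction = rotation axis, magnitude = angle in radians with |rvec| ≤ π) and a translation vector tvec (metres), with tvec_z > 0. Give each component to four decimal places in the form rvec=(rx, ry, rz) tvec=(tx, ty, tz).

Intrinsics K: fx=582.7, fy=734.8, cx=318.0, cy=250.6
Marker side s = 0.15 m; corners in marker frame (Z=0):
  M0 = (-0.0750, +0.0750, 0)
  M1 = (+0.0750, +0.0750, 0)
  M2 = (+0.0750, -0.0750, 0)
  M3 = (-0.0750, -0.0750, 0)
Detected image corners:
  c0 = (245.017451, 199.387281) px
  c1 = (309.978898, 229.161523) px
  c2 = (331.530711, 135.912317) px
  c3 = (263.997283, 109.075486) px
Planar DLT: solve 8×8 A·h = b for H (H[2,2]=1):
  H  [+364.47604 -84.06035 +286.83110]
  H  [+143.72133 +641.45511 +168.70851]
  H  [-0.26791 +0.17687 +1.00000]
B = K⁻¹H; ‖b₁‖=0.865824, ‖b₂‖=0.865824; λ = 2/(‖b₁‖+‖b₂‖) = 1.154969, sign → tz>0 ⇒ λ=+1.154969
r₁ = λ·B[:,0] = (+0.89129,+0.33143,-0.30943); r₂ = λ·B[:,1] = (-0.27810,+0.93858,+0.20428)
r₃ = r₁×r₂ = (+0.35813,-0.09602,+0.92872); SVD([r₁ r₂ r₃]) → R = UVᵀ:
  R  [+0.89129 -0.27810 +0.35813]
  R  [+0.33143 +0.93858 -0.09602]
  R  [-0.30943 +0.20428 +0.92872]
t = (-0.06178, -0.12872, +1.15497) m
tr R = 2.758596; θ = arccos((tr R − 1)/2) = 0.496410 rad = 28.442°
axis k = ((R−Rᵀ)₃₂, (R−Rᵀ)₁₃, (R−Rᵀ)₂₁) / (2 sinθ) = (+0.315258, +0.700817, +0.639897)
rvec = θ·k = (+0.156497, +0.347893, +0.317651)

rvec=(0.1565, 0.3479, 0.3177) tvec=(-0.0618, -0.1287, 1.1550)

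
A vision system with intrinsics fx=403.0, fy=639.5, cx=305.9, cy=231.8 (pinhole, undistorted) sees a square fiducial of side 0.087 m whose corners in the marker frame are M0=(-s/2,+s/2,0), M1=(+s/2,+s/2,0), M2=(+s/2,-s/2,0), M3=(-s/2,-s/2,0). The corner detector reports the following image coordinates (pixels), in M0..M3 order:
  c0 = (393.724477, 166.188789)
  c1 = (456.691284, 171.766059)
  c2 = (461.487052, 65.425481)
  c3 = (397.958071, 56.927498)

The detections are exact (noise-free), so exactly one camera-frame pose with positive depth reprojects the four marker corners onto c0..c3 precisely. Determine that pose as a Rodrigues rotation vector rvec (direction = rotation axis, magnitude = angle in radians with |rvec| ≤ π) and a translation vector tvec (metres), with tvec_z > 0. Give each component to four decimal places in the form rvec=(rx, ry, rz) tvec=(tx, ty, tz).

Intrinsics K: fx=403.0, fy=639.5, cx=305.9, cy=231.8
Marker side s = 0.087 m; corners in marker frame (Z=0):
  M0 = (-0.0435, +0.0435, 0)
  M1 = (+0.0435, +0.0435, 0)
  M2 = (+0.0435, -0.0435, 0)
  M3 = (-0.0435, -0.0435, 0)
Detected image corners:
  c0 = (393.724477, 166.188789) px
  c1 = (456.691284, 171.766059) px
  c2 = (461.487052, 65.425481) px
  c3 = (397.958071, 56.927498) px
Planar DLT: solve 8×8 A·h = b for H (H[2,2]=1):
  H  [+856.63596 +0.99246 +427.87035]
  H  [+115.70896 +1253.11833 +115.41370]
  H  [+0.30334 +0.12382 +1.00000]
B = K⁻¹H; ‖b₁‖=1.920829, ‖b₂‖=1.920829; λ = 2/(‖b₁‖+‖b₂‖) = 0.520609, sign → tz>0 ⇒ λ=+0.520609
r₁ = λ·B[:,0] = (+0.98676,+0.03696,+0.15792); r₂ = λ·B[:,1] = (-0.04765,+0.99678,+0.06446)
r₃ = r₁×r₂ = (-0.15503,-0.07113,+0.98535); SVD([r₁ r₂ r₃]) → R = UVᵀ:
  R  [+0.98676 -0.04765 -0.15503]
  R  [+0.03696 +0.99678 -0.07113]
  R  [+0.15792 +0.06446 +0.98535]
t = (+0.15757, -0.09475, +0.52061) m
tr R = 2.968888; θ = arccos((tr R − 1)/2) = 0.176616 rad = 10.119°
axis k = ((R−Rᵀ)₃₂, (R−Rᵀ)₁₃, (R−Rᵀ)₂₁) / (2 sinθ) = (+0.385867, -0.890585, +0.240762)
rvec = θ·k = (+0.068150, -0.157291, +0.042522)

rvec=(0.0682, -0.1573, 0.0425) tvec=(0.1576, -0.0947, 0.5206)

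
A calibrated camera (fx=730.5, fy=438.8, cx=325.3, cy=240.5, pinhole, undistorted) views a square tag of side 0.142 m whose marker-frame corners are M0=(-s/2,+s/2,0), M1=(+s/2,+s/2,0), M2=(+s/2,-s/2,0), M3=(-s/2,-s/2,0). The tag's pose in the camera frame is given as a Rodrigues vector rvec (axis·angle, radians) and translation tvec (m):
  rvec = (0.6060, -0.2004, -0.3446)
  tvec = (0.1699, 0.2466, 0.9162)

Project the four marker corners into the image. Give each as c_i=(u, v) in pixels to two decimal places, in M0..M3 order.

Intrinsics K: fx=730.5, fy=438.8, cx=325.3, cy=240.5
Marker side s = 0.142 m; corners in marker frame (Z=0):
  M0 = (-0.0710, +0.0710, 0)
  M1 = (+0.0710, +0.0710, 0)
  M2 = (+0.0710, -0.0710, 0)
  M3 = (-0.0710, -0.0710, 0)
rvec = (0.6060, -0.2004, -0.3446), |rvec| = θ = 0.72536 rad = 41.560°
Rodrigues: sinθ=0.66340, 1−cosθ=0.25174; R = I + sinθ·[k]× + (1−cosθ)·[k]×²:
    [+0.92397 +0.25706 -0.28320]
    [-0.37327 +0.76748 -0.52120]
    [+0.08337 +0.58728 +0.80508]
t = (0.1699, 0.2466, 0.9162) m
M0: Pc = R·M0+t = (+0.12255, +0.32759, +0.95198); u = 730.5·(+0.12255)/0.95198 + 325.3 = 419.3384, v = 438.8·(+0.32759)/0.95198 + 240.5 = 391.4992
M1: Pc = R·M1+t = (+0.25375, +0.27459, +0.96382); u = 730.5·(+0.25375)/0.96382 + 325.3 = 517.6258, v = 438.8·(+0.27459)/0.96382 + 240.5 = 365.5129
M2: Pc = R·M2+t = (+0.21725, +0.16561, +0.88042); u = 730.5·(+0.21725)/0.88042 + 325.3 = 505.5560, v = 438.8·(+0.16561)/0.88042 + 240.5 = 323.0380
M3: Pc = R·M3+t = (+0.08605, +0.21861, +0.86858); u = 730.5·(+0.08605)/0.86858 + 325.3 = 397.6675, v = 438.8·(+0.21861)/0.86858 + 240.5 = 350.9404

c0=(419.34, 391.50) c1=(517.63, 365.51) c2=(505.56, 323.04) c3=(397.67, 350.94)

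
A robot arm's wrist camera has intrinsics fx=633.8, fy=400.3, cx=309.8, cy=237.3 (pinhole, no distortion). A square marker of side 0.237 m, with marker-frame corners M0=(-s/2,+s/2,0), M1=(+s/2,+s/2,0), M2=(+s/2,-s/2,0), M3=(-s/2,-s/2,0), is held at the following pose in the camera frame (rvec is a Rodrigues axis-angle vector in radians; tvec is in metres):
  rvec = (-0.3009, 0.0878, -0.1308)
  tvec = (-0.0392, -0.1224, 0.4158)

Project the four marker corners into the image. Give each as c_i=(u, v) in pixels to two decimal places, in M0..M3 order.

c0=(76.91, 244.04) c1=(465.58, 208.30) c2=(401.52, 10.47) c3=(75.38, 47.47)

Intrinsics K: fx=633.8, fy=400.3, cx=309.8, cy=237.3
Marker side s = 0.237 m; corners in marker frame (Z=0):
  M0 = (-0.1185, +0.1185, 0)
  M1 = (+0.1185, +0.1185, 0)
  M2 = (+0.1185, -0.1185, 0)
  M3 = (-0.1185, -0.1185, 0)
rvec = (-0.3009, 0.0878, -0.1308), |rvec| = θ = 0.33964 rad = 19.460°
Rodrigues: sinθ=0.33315, 1−cosθ=0.05713; R = I + sinθ·[k]× + (1−cosθ)·[k]×²:
    [+0.98771 +0.11522 +0.10561]
    [-0.14138 +0.94669 +0.28946]
    [-0.06663 -0.30084 +0.95135]
t = (-0.0392, -0.1224, 0.4158) m
M0: Pc = R·M0+t = (-0.14259, +0.00654, +0.38805); u = 633.8·(-0.14259)/0.38805 + 309.8 = 76.9058, v = 400.3·(+0.00654)/0.38805 + 237.3 = 244.0431
M1: Pc = R·M1+t = (+0.09150, -0.02697, +0.37226); u = 633.8·(+0.09150)/0.37226 + 309.8 = 465.5821, v = 400.3·(-0.02697)/0.37226 + 237.3 = 208.2971
M2: Pc = R·M2+t = (+0.06419, -0.25134, +0.44355); u = 633.8·(+0.06419)/0.44355 + 309.8 = 401.5228, v = 400.3·(-0.25134)/0.44355 + 237.3 = 10.4724
M3: Pc = R·M3+t = (-0.16990, -0.21783, +0.45934); u = 633.8·(-0.16990)/0.45934 + 309.8 = 75.3778, v = 400.3·(-0.21783)/0.45934 + 237.3 = 47.4710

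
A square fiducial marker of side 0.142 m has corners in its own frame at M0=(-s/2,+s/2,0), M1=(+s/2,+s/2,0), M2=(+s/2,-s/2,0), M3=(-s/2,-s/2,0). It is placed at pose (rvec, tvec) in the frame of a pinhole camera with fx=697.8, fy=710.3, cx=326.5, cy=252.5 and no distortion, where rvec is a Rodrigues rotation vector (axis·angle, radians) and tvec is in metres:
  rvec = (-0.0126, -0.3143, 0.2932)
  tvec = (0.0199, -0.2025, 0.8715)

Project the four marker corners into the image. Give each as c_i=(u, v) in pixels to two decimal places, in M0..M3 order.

c0=(273.14, 122.49) c1=(377.05, 161.25) c2=(407.77, 54.42) c3=(306.40, 10.65)

Intrinsics K: fx=697.8, fy=710.3, cx=326.5, cy=252.5
Marker side s = 0.142 m; corners in marker frame (Z=0):
  M0 = (-0.0710, +0.0710, 0)
  M1 = (+0.0710, +0.0710, 0)
  M2 = (+0.0710, -0.0710, 0)
  M3 = (-0.0710, -0.0710, 0)
rvec = (-0.0126, -0.3143, 0.2932), |rvec| = θ = 0.43001 rad = 24.638°
Rodrigues: sinθ=0.41688, 1−cosθ=0.09104; R = I + sinθ·[k]× + (1−cosθ)·[k]×²:
    [+0.90904 -0.28230 -0.30652]
    [+0.28620 +0.95760 -0.03316]
    [+0.30288 -0.05759 +0.95129]
t = (0.0199, -0.2025, 0.8715) m
M0: Pc = R·M0+t = (-0.06468, -0.15483, +0.84591); u = 697.8·(-0.06468)/0.84591 + 326.5 = 273.1405, v = 710.3·(-0.15483)/0.84591 + 252.5 = 122.4902
M1: Pc = R·M1+t = (+0.06440, -0.11419, +0.88892); u = 697.8·(+0.06440)/0.88892 + 326.5 = 377.0530, v = 710.3·(-0.11419)/0.88892 + 252.5 = 161.2545
M2: Pc = R·M2+t = (+0.10448, -0.25017, +0.89709); u = 697.8·(+0.10448)/0.89709 + 326.5 = 407.7731, v = 710.3·(-0.25017)/0.89709 + 252.5 = 54.4210
M3: Pc = R·M3+t = (-0.02460, -0.29081, +0.85408); u = 697.8·(-0.02460)/0.85408 + 326.5 = 306.4025, v = 710.3·(-0.29081)/0.85408 + 252.5 = 10.6480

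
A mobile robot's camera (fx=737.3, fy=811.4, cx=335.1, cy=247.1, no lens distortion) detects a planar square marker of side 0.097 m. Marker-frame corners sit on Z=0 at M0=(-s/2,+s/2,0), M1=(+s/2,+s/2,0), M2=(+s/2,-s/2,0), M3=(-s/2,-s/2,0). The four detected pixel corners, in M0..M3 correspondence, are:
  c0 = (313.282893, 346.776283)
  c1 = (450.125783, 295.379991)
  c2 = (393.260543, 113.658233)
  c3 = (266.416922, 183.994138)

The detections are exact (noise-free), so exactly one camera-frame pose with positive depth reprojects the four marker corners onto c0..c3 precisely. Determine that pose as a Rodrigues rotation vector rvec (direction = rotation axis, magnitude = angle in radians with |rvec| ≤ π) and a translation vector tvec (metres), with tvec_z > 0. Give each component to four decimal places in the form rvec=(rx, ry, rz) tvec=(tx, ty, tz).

rvec=(-0.0337, 0.5831, -0.3425) tvec=(0.0096, -0.0061, 0.4314)

Intrinsics K: fx=737.3, fy=811.4, cx=335.1, cy=247.1
Marker side s = 0.097 m; corners in marker frame (Z=0):
  M0 = (-0.0485, +0.0485, 0)
  M1 = (+0.0485, +0.0485, 0)
  M2 = (+0.0485, -0.0485, 0)
  M3 = (-0.0485, -0.0485, 0)
Detected image corners:
  c0 = (313.282893, 346.776283) px
  c1 = (450.125783, 295.379991) px
  c2 = (393.260543, 113.658233) px
  c3 = (266.416922, 183.994138) px
Planar DLT: solve 8×8 A·h = b for H (H[2,2]=1):
  H  [+918.11163 +426.66556 +351.44319]
  H  [-919.69658 +1700.63190 +235.54703]
  H  [-1.23776 -0.29496 +1.00000]
B = K⁻¹H; ‖b₁‖=2.317864, ‖b₂‖=2.317864; λ = 2/(‖b₁‖+‖b₂‖) = 0.431432, sign → tz>0 ⇒ λ=+0.431432
r₁ = λ·B[:,0] = (+0.77994,-0.32639,-0.53401); r₂ = λ·B[:,1] = (+0.30750,+0.94300,-0.12725)
r₃ = r₁×r₂ = (+0.54511,-0.06496,+0.83585); SVD([r₁ r₂ r₃]) → R = UVᵀ:
  R  [+0.77994 +0.30750 +0.54511]
  R  [-0.32639 +0.94300 -0.06496]
  R  [-0.53401 -0.12725 +0.83585]
t = (+0.00956, -0.00614, +0.43143) m
tr R = 2.558787; θ = arccos((tr R − 1)/2) = 0.677099 rad = 38.795°
axis k = ((R−Rᵀ)₃₂, (R−Rᵀ)₁₃, (R−Rᵀ)₂₁) / (2 sinθ) = (-0.049715, +0.861176, -0.505869)
rvec = θ·k = (-0.033662, +0.583102, -0.342524)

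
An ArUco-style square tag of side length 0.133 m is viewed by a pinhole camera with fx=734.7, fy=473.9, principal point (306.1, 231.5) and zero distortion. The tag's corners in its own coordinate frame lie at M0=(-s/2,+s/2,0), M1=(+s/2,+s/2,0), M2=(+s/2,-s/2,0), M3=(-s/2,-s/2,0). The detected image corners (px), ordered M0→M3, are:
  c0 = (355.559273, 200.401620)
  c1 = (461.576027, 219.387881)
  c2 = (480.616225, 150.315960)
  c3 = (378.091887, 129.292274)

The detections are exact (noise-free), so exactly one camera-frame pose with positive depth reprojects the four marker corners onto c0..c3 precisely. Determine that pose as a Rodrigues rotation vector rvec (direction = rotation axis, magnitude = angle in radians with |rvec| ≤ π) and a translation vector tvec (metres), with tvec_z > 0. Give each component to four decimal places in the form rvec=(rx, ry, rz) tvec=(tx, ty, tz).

Intrinsics K: fx=734.7, fy=473.9, cx=306.1, cy=231.5
Marker side s = 0.133 m; corners in marker frame (Z=0):
  M0 = (-0.0665, +0.0665, 0)
  M1 = (+0.0665, +0.0665, 0)
  M2 = (+0.0665, -0.0665, 0)
  M3 = (-0.0665, -0.0665, 0)
Detected image corners:
  c0 = (355.559273, 200.401620) px
  c1 = (461.576027, 219.387881) px
  c2 = (480.616225, 150.315960) px
  c3 = (378.091887, 129.292274) px
Planar DLT: solve 8×8 A·h = b for H (H[2,2]=1):
  H  [+898.94796 -238.60558 +420.04978]
  H  [+198.56254 +492.40298 +174.57299]
  H  [+0.27480 -0.19705 +1.00000]
B = K⁻¹H; ‖b₁‖=1.177553, ‖b₂‖=1.177553; λ = 2/(‖b₁‖+‖b₂‖) = 0.849219, sign → tz>0 ⇒ λ=+0.849219
r₁ = λ·B[:,0] = (+0.94184,+0.24182,+0.23337); r₂ = λ·B[:,1] = (-0.20608,+0.96412,-0.16734)
r₃ = r₁×r₂ = (-0.26546,+0.10952,+0.95788); SVD([r₁ r₂ r₃]) → R = UVᵀ:
  R  [+0.94184 -0.20608 -0.26546]
  R  [+0.24182 +0.96412 +0.10952]
  R  [+0.23337 -0.16734 +0.95788]
t = (+0.13171, -0.10201, +0.84922) m
tr R = 2.863843; θ = arccos((tr R − 1)/2) = 0.371121 rad = 21.264°
axis k = ((R−Rᵀ)₃₂, (R−Rᵀ)₁₃, (R−Rᵀ)₂₁) / (2 sinθ) = (-0.381700, -0.687732, +0.617519)
rvec = θ·k = (-0.141657, -0.255232, +0.229174)

rvec=(-0.1417, -0.2552, 0.2292) tvec=(0.1317, -0.1020, 0.8492)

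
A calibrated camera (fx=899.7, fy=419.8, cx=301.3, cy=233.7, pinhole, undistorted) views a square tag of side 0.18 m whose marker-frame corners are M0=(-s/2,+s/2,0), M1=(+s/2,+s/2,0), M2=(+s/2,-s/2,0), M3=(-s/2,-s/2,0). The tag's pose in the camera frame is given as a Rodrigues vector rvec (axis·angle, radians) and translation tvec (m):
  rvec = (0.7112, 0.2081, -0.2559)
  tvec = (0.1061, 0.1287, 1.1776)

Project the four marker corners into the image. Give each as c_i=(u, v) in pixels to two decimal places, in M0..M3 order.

c0=(335.51, 303.36) c1=(464.01, 296.19) c2=(436.05, 252.33) c3=(296.34, 262.08)

Intrinsics K: fx=899.7, fy=419.8, cx=301.3, cy=233.7
Marker side s = 0.18 m; corners in marker frame (Z=0):
  M0 = (-0.0900, +0.0900, 0)
  M1 = (+0.0900, +0.0900, 0)
  M2 = (+0.0900, -0.0900, 0)
  M3 = (-0.0900, -0.0900, 0)
rvec = (0.7112, 0.2081, -0.2559), |rvec| = θ = 0.78396 rad = 44.918°
Rodrigues: sinθ=0.70609, 1−cosθ=0.29188; R = I + sinθ·[k]× + (1−cosθ)·[k]×²:
    [+0.94833 +0.30077 +0.10100]
    [-0.16019 +0.72869 -0.66585]
    [-0.27386 +0.61527 +0.73922]
t = (0.1061, 0.1287, 1.1776) m
M0: Pc = R·M0+t = (+0.04782, +0.20870, +1.25762); u = 899.7·(+0.04782)/1.25762 + 301.3 = 335.5097, v = 419.8·(+0.20870)/1.25762 + 233.7 = 303.3649
M1: Pc = R·M1+t = (+0.21852, +0.17986, +1.20833); u = 899.7·(+0.21852)/1.20833 + 301.3 = 464.0058, v = 419.8·(+0.17986)/1.20833 + 233.7 = 296.1890
M2: Pc = R·M2+t = (+0.16438, +0.04870, +1.09758); u = 899.7·(+0.16438)/1.09758 + 301.3 = 436.0453, v = 419.8·(+0.04870)/1.09758 + 233.7 = 252.3269
M3: Pc = R·M3+t = (-0.00632, +0.07754, +1.14687); u = 899.7·(-0.00632)/1.14687 + 301.3 = 296.3427, v = 419.8·(+0.07754)/1.14687 + 233.7 = 262.0810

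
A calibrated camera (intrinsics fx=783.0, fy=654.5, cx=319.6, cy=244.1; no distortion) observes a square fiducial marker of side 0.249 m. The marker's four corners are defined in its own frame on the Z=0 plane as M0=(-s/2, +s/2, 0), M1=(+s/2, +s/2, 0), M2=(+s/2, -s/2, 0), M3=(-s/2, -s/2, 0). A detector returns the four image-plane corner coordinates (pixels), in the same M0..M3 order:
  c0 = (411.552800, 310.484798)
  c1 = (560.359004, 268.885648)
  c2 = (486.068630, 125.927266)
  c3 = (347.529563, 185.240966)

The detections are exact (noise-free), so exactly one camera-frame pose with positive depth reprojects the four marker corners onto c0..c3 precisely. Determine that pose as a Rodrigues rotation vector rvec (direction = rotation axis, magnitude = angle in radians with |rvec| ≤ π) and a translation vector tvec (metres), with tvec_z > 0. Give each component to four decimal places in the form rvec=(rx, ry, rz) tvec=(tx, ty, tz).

Intrinsics K: fx=783.0, fy=654.5, cx=319.6, cy=244.1
Marker side s = 0.249 m; corners in marker frame (Z=0):
  M0 = (-0.1245, +0.1245, 0)
  M1 = (+0.1245, +0.1245, 0)
  M2 = (+0.1245, -0.1245, 0)
  M3 = (-0.1245, -0.1245, 0)
Detected image corners:
  c0 = (411.552800, 310.484798) px
  c1 = (560.359004, 268.885648) px
  c2 = (486.068630, 125.927266) px
  c3 = (347.529563, 185.240966) px
Planar DLT: solve 8×8 A·h = b for H (H[2,2]=1):
  H  [+332.91839 +264.26188 +446.42735]
  H  [-323.10954 +530.20201 +224.10905]
  H  [-0.54059 -0.02678 +1.00000]
B = K⁻¹H; ‖b₁‖=0.891429, ‖b₂‖=0.891429; λ = 2/(‖b₁‖+‖b₂‖) = 1.121795, sign → tz>0 ⇒ λ=+1.121795
r₁ = λ·B[:,0] = (+0.72450,-0.32763,-0.60643); r₂ = λ·B[:,1] = (+0.39087,+0.91996,-0.03004)
r₃ = r₁×r₂ = (+0.56774,-0.21527,+0.79457); SVD([r₁ r₂ r₃]) → R = UVᵀ:
  R  [+0.72450 +0.39087 +0.56774]
  R  [-0.32763 +0.91996 -0.21527]
  R  [-0.60643 -0.03004 +0.79457]
t = (+0.18170, -0.03426, +1.12179) m
tr R = 2.439021; θ = arccos((tr R − 1)/2) = 0.767699 rad = 43.986°
axis k = ((R−Rᵀ)₃₂, (R−Rᵀ)₁₃, (R−Rᵀ)₂₁) / (2 sinθ) = (+0.133355, +0.845357, -0.517289)
rvec = θ·k = (+0.102377, +0.648980, -0.397122)

rvec=(0.1024, 0.6490, -0.3971) tvec=(0.1817, -0.0343, 1.1218)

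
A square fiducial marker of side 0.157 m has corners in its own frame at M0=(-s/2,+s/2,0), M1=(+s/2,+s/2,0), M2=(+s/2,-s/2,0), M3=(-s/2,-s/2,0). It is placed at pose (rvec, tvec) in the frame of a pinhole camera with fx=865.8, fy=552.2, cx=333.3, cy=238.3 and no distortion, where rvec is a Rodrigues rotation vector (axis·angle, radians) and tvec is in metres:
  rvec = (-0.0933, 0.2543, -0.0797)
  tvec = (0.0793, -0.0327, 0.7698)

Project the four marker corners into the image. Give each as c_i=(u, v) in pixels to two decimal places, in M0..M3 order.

c0=(343.07, 275.28) c1=(520.23, 266.65) c2=(504.29, 152.59) c3=(331.48, 166.60)

Intrinsics K: fx=865.8, fy=552.2, cx=333.3, cy=238.3
Marker side s = 0.157 m; corners in marker frame (Z=0):
  M0 = (-0.0785, +0.0785, 0)
  M1 = (+0.0785, +0.0785, 0)
  M2 = (+0.0785, -0.0785, 0)
  M3 = (-0.0785, -0.0785, 0)
rvec = (-0.0933, 0.2543, -0.0797), |rvec| = θ = 0.28236 rad = 16.178°
Rodrigues: sinθ=0.27862, 1−cosθ=0.03960; R = I + sinθ·[k]× + (1−cosθ)·[k]×²:
    [+0.96473 +0.06686 +0.25463]
    [-0.09043 +0.99252 +0.08200]
    [-0.24724 -0.10213 +0.96356]
t = (0.0793, -0.0327, 0.7698) m
M0: Pc = R·M0+t = (+0.00882, +0.05231, +0.78119); u = 865.8·(+0.00882)/0.78119 + 333.3 = 343.0727, v = 552.2·(+0.05231)/0.78119 + 238.3 = 275.2775
M1: Pc = R·M1+t = (+0.16028, +0.03811, +0.74237); u = 865.8·(+0.16028)/0.74237 + 333.3 = 520.2273, v = 552.2·(+0.03811)/0.74237 + 238.3 = 266.6505
M2: Pc = R·M2+t = (+0.14978, -0.11771, +0.75841); u = 865.8·(+0.14978)/0.75841 + 333.3 = 504.2916, v = 552.2·(-0.11771)/0.75841 + 238.3 = 152.5938
M3: Pc = R·M3+t = (-0.00168, -0.10351, +0.79723); u = 865.8·(-0.00168)/0.79723 + 333.3 = 331.4761, v = 552.2·(-0.10351)/0.79723 + 238.3 = 166.6007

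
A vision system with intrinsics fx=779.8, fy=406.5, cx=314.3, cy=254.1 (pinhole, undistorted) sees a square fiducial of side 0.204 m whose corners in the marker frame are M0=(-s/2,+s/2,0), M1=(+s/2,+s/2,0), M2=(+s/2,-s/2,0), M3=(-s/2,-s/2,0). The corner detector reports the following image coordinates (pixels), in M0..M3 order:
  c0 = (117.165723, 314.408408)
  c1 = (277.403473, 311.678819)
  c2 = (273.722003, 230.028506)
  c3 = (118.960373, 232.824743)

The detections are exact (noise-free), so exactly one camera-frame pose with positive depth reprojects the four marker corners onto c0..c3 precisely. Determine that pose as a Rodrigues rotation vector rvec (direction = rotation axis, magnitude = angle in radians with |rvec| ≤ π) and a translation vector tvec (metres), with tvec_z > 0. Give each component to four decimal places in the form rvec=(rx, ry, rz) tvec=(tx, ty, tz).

rvec=(-0.1725, 0.0128, -0.0331) tvec=(-0.1520, 0.0432, 1.0082)

Intrinsics K: fx=779.8, fy=406.5, cx=314.3, cy=254.1
Marker side s = 0.204 m; corners in marker frame (Z=0):
  M0 = (-0.1020, +0.1020, 0)
  M1 = (+0.1020, +0.1020, 0)
  M2 = (+0.1020, -0.1020, 0)
  M3 = (-0.1020, -0.1020, 0)
Detected image corners:
  c0 = (117.165723, 314.408408) px
  c1 = (277.403473, 311.678819) px
  c2 = (273.722003, 230.028506) px
  c3 = (118.960373, 232.824743) px
Planar DLT: solve 8×8 A·h = b for H (H[2,2]=1):
  H  [+769.90107 -28.92144 +196.72621]
  H  [-16.20643 +353.70020 +271.52730]
  H  [-0.00977 -0.17038 +1.00000]
B = K⁻¹H; ‖b₁‖=0.991867, ‖b₂‖=0.991867; λ = 2/(‖b₁‖+‖b₂‖) = 1.008200, sign → tz>0 ⇒ λ=+1.008200
r₁ = λ·B[:,0] = (+0.99937,-0.03404,-0.00985); r₂ = λ·B[:,1] = (+0.03184,+0.98462,-0.17178)
r₃ = r₁×r₂ = (+0.01555,+0.17135,+0.98509); SVD([r₁ r₂ r₃]) → R = UVᵀ:
  R  [+0.99937 +0.03184 +0.01555]
  R  [-0.03404 +0.98462 +0.17135]
  R  [-0.00985 -0.17178 +0.98509]
t = (-0.15201, +0.04322, +1.00820) m
tr R = 2.969080; θ = arccos((tr R − 1)/2) = 0.176067 rad = 10.088°
axis k = ((R−Rᵀ)₃₂, (R−Rᵀ)₁₃, (R−Rᵀ)₂₁) / (2 sinθ) = (-0.979479, +0.072496, -0.188056)
rvec = θ·k = (-0.172454, +0.012764, -0.033111)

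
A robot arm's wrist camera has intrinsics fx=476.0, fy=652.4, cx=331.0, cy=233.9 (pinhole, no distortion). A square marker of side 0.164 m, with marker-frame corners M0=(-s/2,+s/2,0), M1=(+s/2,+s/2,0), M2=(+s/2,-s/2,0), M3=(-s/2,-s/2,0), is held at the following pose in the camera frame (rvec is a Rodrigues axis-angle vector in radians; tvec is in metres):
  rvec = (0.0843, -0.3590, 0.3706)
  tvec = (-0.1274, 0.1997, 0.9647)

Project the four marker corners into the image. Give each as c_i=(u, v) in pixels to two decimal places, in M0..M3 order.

Intrinsics K: fx=476.0, fy=652.4, cx=331.0, cy=233.9
Marker side s = 0.164 m; corners in marker frame (Z=0):
  M0 = (-0.0820, +0.0820, 0)
  M1 = (+0.0820, +0.0820, 0)
  M2 = (+0.0820, -0.0820, 0)
  M3 = (-0.0820, -0.0820, 0)
rvec = (0.0843, -0.3590, 0.3706), |rvec| = θ = 0.52281 rad = 29.955°
Rodrigues: sinθ=0.49932, 1−cosθ=0.13358; R = I + sinθ·[k]× + (1−cosθ)·[k]×²:
    [+0.86989 -0.36874 -0.32760]
    [+0.33916 +0.92940 -0.14553]
    [+0.35814 +0.01549 +0.93354]
t = (-0.1274, 0.1997, 0.9647) m
M0: Pc = R·M0+t = (-0.22897, +0.24810, +0.93660); u = 476.0·(-0.22897)/0.93660 + 331.0 = 214.6342, v = 652.4·(+0.24810)/0.93660 + 233.9 = 406.7167
M1: Pc = R·M1+t = (-0.08631, +0.30372, +0.99534); u = 476.0·(-0.08631)/0.99534 + 331.0 = 289.7262, v = 652.4·(+0.30372)/0.99534 + 233.9 = 432.9764
M2: Pc = R·M2+t = (-0.02583, +0.15130, +0.99280); u = 476.0·(-0.02583)/0.99280 + 331.0 = 318.6145, v = 652.4·(+0.15130)/0.99280 + 233.9 = 333.3240
M3: Pc = R·M3+t = (-0.16849, +0.09568, +0.93406); u = 476.0·(-0.16849)/0.93406 + 331.0 = 245.1348, v = 652.4·(+0.09568)/0.93406 + 233.9 = 300.7267

c0=(214.63, 406.72) c1=(289.73, 432.98) c2=(318.61, 333.32) c3=(245.13, 300.73)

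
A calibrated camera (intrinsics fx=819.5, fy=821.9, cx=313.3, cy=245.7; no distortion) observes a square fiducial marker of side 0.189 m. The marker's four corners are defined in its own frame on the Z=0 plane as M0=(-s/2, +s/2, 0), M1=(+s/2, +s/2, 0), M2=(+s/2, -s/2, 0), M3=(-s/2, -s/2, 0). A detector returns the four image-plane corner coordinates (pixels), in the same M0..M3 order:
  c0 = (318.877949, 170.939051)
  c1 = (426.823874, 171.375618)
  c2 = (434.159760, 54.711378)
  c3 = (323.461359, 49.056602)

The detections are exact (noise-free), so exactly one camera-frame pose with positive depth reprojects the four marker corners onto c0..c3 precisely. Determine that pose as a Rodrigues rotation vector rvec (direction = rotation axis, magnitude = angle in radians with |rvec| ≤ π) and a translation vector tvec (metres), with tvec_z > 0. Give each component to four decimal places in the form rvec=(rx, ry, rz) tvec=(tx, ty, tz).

rvec=(0.1974, -0.3065, 0.0066) tvec=(0.1024, -0.2139, 1.3187)

Intrinsics K: fx=819.5, fy=821.9, cx=313.3, cy=245.7
Marker side s = 0.189 m; corners in marker frame (Z=0):
  M0 = (-0.0945, +0.0945, 0)
  M1 = (+0.0945, +0.0945, 0)
  M2 = (+0.0945, -0.0945, 0)
  M3 = (-0.0945, -0.0945, 0)
Detected image corners:
  c0 = (318.877949, 170.939051) px
  c1 = (426.823874, 171.375618) px
  c2 = (434.159760, 54.711378) px
  c3 = (323.461359, 49.056602) px
Planar DLT: solve 8×8 A·h = b for H (H[2,2]=1):
  H  [+663.92418 +23.04354 +376.96623]
  H  [+41.32493 +647.01969 +112.37417]
  H  [+0.22776 +0.14563 +1.00000]
B = K⁻¹H; ‖b₁‖=0.758315, ‖b₂‖=0.758315; λ = 2/(‖b₁‖+‖b₂‖) = 1.318714, sign → tz>0 ⇒ λ=+1.318714
r₁ = λ·B[:,0] = (+0.95354,-0.02348,+0.30035); r₂ = λ·B[:,1] = (-0.03634,+0.98071,+0.19205)
r₃ = r₁×r₂ = (-0.29907,-0.19404,+0.93429); SVD([r₁ r₂ r₃]) → R = UVᵀ:
  R  [+0.95354 -0.03634 -0.29907]
  R  [-0.02348 +0.98071 -0.19404]
  R  [+0.30035 +0.19205 +0.93429]
t = (+0.10245, -0.21392, +1.31871) m
tr R = 2.868546; θ = arccos((tr R − 1)/2) = 0.364582 rad = 20.889°
axis k = ((R−Rᵀ)₃₂, (R−Rᵀ)₁₃, (R−Rᵀ)₂₁) / (2 sinθ) = (+0.541404, -0.840569, +0.018028)
rvec = θ·k = (+0.197386, -0.306456, +0.006573)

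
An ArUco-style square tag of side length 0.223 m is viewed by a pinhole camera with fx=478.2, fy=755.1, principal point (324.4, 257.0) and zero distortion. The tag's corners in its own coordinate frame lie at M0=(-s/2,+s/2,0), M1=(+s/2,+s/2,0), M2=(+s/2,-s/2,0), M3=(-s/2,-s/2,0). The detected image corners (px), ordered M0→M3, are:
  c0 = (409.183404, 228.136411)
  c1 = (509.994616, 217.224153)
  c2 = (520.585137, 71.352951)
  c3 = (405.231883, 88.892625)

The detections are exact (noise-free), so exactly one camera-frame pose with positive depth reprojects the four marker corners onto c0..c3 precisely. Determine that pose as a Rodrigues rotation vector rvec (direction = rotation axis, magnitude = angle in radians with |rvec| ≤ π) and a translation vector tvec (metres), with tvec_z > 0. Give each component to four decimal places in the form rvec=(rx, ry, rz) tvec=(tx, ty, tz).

rvec=(0.6699, 0.1252, -0.1127) tvec=(0.2899, -0.1361, 1.0206)

Intrinsics K: fx=478.2, fy=755.1, cx=324.4, cy=257.0
Marker side s = 0.223 m; corners in marker frame (Z=0):
  M0 = (-0.1115, +0.1115, 0)
  M1 = (+0.1115, +0.1115, 0)
  M2 = (+0.1115, -0.1115, 0)
  M3 = (-0.1115, -0.1115, 0)
Detected image corners:
  c0 = (409.183404, 228.136411) px
  c1 = (509.994616, 217.224153) px
  c2 = (520.585137, 71.352951) px
  c3 = (405.231883, 88.892625) px
Planar DLT: solve 8×8 A·h = b for H (H[2,2]=1):
  H  [+413.89989 +261.84068 +460.24182]
  H  [-85.31793 +729.68079 +156.27832]
  H  [-0.14872 +0.59878 +1.00000]
B = K⁻¹H; ‖b₁‖=0.979789, ‖b₂‖=0.979789; λ = 2/(‖b₁‖+‖b₂‖) = 1.020628, sign → tz>0 ⇒ λ=+1.020628
r₁ = λ·B[:,0] = (+0.98636,-0.06366,-0.15179); r₂ = λ·B[:,1] = (+0.14427,+0.77827,+0.61113)
r₃ = r₁×r₂ = (+0.07923,-0.62469,+0.77684); SVD([r₁ r₂ r₃]) → R = UVᵀ:
  R  [+0.98636 +0.14427 +0.07923]
  R  [-0.06366 +0.77827 -0.62469]
  R  [-0.15179 +0.61113 +0.77684]
t = (+0.28993, -0.13614, +1.02063) m
tr R = 2.541472; θ = arccos((tr R − 1)/2) = 0.690801 rad = 39.580°
axis k = ((R−Rᵀ)₃₂, (R−Rᵀ)₁₃, (R−Rᵀ)₂₁) / (2 sinθ) = (+0.969799, +0.181288, -0.163172)
rvec = θ·k = (+0.669938, +0.125234, -0.112719)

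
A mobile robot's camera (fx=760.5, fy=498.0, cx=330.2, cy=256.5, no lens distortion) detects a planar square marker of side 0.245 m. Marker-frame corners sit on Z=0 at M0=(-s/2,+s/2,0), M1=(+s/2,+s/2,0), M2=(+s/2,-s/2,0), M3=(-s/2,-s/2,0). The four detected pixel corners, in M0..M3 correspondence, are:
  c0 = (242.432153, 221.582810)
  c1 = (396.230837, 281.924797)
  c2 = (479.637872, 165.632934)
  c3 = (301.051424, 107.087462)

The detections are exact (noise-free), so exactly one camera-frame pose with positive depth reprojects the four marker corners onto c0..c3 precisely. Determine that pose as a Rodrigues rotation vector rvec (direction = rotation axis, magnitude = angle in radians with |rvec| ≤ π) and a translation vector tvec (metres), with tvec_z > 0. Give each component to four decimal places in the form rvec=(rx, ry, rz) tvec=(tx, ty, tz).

rvec=(0.3901, 0.4089, 0.4548) tvec=(0.0239, -0.1130, 0.9351)

Intrinsics K: fx=760.5, fy=498.0, cx=330.2, cy=256.5
Marker side s = 0.245 m; corners in marker frame (Z=0):
  M0 = (-0.1225, +0.1225, 0)
  M1 = (+0.1225, +0.1225, 0)
  M2 = (+0.1225, -0.1225, 0)
  M3 = (-0.1225, -0.1225, 0)
Detected image corners:
  c0 = (242.432153, 221.582810) px
  c1 = (396.230837, 281.924797) px
  c2 = (479.637872, 165.632934) px
  c3 = (301.051424, 107.087462) px
Planar DLT: solve 8×8 A·h = b for H (H[2,2]=1):
  H  [+565.69867 -118.78356 +349.61812]
  H  [+182.85646 +563.36201 +196.30078]
  H  [-0.30911 +0.47670 +1.00000]
B = K⁻¹H; ‖b₁‖=1.069408, ‖b₂‖=1.069408; λ = 2/(‖b₁‖+‖b₂‖) = 0.935097, sign → tz>0 ⇒ λ=+0.935097
r₁ = λ·B[:,0] = (+0.82107,+0.49223,-0.28905); r₂ = λ·B[:,1] = (-0.33960,+0.82823,+0.44576)
r₃ = r₁×r₂ = (+0.45881,-0.26784,+0.84720); SVD([r₁ r₂ r₃]) → R = UVᵀ:
  R  [+0.82107 -0.33960 +0.45881]
  R  [+0.49223 +0.82823 -0.26784]
  R  [-0.28905 +0.44576 +0.84720]
t = (+0.02388, -0.11304, +0.93510) m
tr R = 2.496511; θ = arccos((tr R − 1)/2) = 0.725368 rad = 41.561°
axis k = ((R−Rᵀ)₃₂, (R−Rᵀ)₁₃, (R−Rᵀ)₂₁) / (2 sinθ) = (+0.537826, +0.563650, +0.626930)
rvec = θ·k = (+0.390122, +0.408854, +0.454755)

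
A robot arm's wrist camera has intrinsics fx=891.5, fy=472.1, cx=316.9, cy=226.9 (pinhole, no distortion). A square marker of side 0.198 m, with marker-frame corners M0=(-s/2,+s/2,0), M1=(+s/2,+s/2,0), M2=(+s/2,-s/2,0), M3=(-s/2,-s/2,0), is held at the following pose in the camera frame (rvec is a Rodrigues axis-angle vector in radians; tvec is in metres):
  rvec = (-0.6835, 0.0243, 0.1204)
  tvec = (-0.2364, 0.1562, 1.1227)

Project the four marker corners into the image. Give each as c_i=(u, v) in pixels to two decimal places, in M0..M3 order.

Intrinsics K: fx=891.5, fy=472.1, cx=316.9, cy=226.9
Marker side s = 0.198 m; corners in marker frame (Z=0):
  M0 = (-0.0990, +0.0990, 0)
  M1 = (+0.0990, +0.0990, 0)
  M2 = (+0.0990, -0.0990, 0)
  M3 = (-0.0990, -0.0990, 0)
rvec = (-0.6835, 0.0243, 0.1204), |rvec| = θ = 0.69445 rad = 39.789°
Rodrigues: sinθ=0.63996, 1−cosθ=0.23159; R = I + sinθ·[k]× + (1−cosθ)·[k]×²:
    [+0.99275 -0.11893 -0.01713]
    [+0.10298 +0.76869 +0.63128]
    [-0.06191 -0.62847 +0.77537]
t = (-0.2364, 0.1562, 1.1227) m
M0: Pc = R·M0+t = (-0.34646, +0.22211, +1.06661); u = 891.5·(-0.34646)/1.06661 + 316.9 = 27.3229, v = 472.1·(+0.22211)/1.06661 + 226.9 = 325.2077
M1: Pc = R·M1+t = (-0.14989, +0.24250, +1.05435); u = 891.5·(-0.14989)/1.05435 + 316.9 = 190.1605, v = 472.1·(+0.24250)/1.05435 + 226.9 = 335.4803
M2: Pc = R·M2+t = (-0.12634, +0.09029, +1.17879); u = 891.5·(-0.12634)/1.17879 + 316.9 = 221.3485, v = 472.1·(+0.09029)/1.17879 + 226.9 = 263.0625
M3: Pc = R·M3+t = (-0.32291, +0.06990, +1.19105); u = 891.5·(-0.32291)/1.19105 + 316.9 = 75.2026, v = 472.1·(+0.06990)/1.19105 + 226.9 = 254.6085

c0=(27.32, 325.21) c1=(190.16, 335.48) c2=(221.35, 263.06) c3=(75.20, 254.61)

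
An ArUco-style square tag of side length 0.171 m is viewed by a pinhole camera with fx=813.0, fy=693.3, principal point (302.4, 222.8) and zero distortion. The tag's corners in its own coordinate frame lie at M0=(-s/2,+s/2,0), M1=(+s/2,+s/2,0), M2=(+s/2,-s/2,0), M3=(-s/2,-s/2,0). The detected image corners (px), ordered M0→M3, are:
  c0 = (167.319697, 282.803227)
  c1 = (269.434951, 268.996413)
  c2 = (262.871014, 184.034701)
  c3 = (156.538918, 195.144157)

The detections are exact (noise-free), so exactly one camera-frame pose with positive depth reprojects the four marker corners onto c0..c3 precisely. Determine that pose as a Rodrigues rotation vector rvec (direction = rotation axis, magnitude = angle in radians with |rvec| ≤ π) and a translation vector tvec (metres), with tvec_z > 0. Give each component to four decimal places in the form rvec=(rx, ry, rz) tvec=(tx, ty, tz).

Intrinsics K: fx=813.0, fy=693.3, cx=302.4, cy=222.8
Marker side s = 0.171 m; corners in marker frame (Z=0):
  M0 = (-0.0855, +0.0855, 0)
  M1 = (+0.0855, +0.0855, 0)
  M2 = (+0.0855, -0.0855, 0)
  M3 = (-0.0855, -0.0855, 0)
Detected image corners:
  c0 = (167.319697, 282.803227) px
  c1 = (269.434951, 268.996413) px
  c2 = (262.871014, 184.034701) px
  c3 = (156.538918, 195.144157) px
Planar DLT: solve 8×8 A·h = b for H (H[2,2]=1):
  H  [+655.14145 +97.31552 +215.07724]
  H  [-23.11636 +555.51230 +233.43769]
  H  [+0.21434 +0.21877 +1.00000]
B = K⁻¹H; ‖b₁‖=0.763952, ‖b₂‖=0.763952; λ = 2/(‖b₁‖+‖b₂‖) = 1.308983, sign → tz>0 ⇒ λ=+1.308983
r₁ = λ·B[:,0] = (+0.95046,-0.13381,+0.28056); r₂ = λ·B[:,1] = (+0.05017,+0.95681,+0.28637)
r₃ = r₁×r₂ = (-0.30676,-0.25811,+0.91612); SVD([r₁ r₂ r₃]) → R = UVᵀ:
  R  [+0.95046 +0.05017 -0.30676]
  R  [-0.13381 +0.95681 -0.25811]
  R  [+0.28056 +0.28637 +0.91612]
t = (-0.14060, +0.02008, +1.30898) m
tr R = 2.823390; θ = arccos((tr R − 1)/2) = 0.423406 rad = 24.259°
axis k = ((R−Rᵀ)₃₂, (R−Rᵀ)₁₃, (R−Rᵀ)₂₁) / (2 sinθ) = (+0.662589, -0.714738, -0.223886)
rvec = θ·k = (+0.280544, -0.302624, -0.094795)

rvec=(0.2805, -0.3026, -0.0948) tvec=(-0.1406, 0.0201, 1.3090)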